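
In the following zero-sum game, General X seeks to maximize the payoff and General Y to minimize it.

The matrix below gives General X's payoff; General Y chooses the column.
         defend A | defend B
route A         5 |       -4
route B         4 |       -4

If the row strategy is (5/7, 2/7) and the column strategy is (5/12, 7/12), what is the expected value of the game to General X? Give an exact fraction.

Against (5/12, 7/12), each row's expected payoff is route A: -1/4; route B: -2/3.
Taking the (5/7, 2/7)-weighted average: (5/7)·(-1/4) + (2/7)·(-2/3) = -31/84.

-31/84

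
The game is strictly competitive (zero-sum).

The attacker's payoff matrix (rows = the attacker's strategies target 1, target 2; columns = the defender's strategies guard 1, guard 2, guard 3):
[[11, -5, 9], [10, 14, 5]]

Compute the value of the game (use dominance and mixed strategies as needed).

Column guard 1 is strictly dominated by guard 3 for the defender (it gives the attacker more in every row).
The remaining 2×2 game on (target 1, target 2) × (guard 2, guard 3) has no saddle point. Let the attacker play target 1 with probability p; indifference gives −5p + 14(1−p) = 9p + 5(1−p), so p = 9/23.
Similarly the defender's optimal q on guard 2 is 4/23, and the value is -5·(4/23) + (9)·(19/23) = 151/23.

151/23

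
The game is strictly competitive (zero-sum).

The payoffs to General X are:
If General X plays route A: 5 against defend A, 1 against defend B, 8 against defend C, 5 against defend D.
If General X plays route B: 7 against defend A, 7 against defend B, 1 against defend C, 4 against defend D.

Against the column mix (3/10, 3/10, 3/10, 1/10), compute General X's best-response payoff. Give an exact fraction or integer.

49/10

route A: (5)·(3/10) + (1)·(3/10) + (8)·(3/10) + (5)·(1/10) = 47/10.
route B: (7)·(3/10) + (7)·(3/10) + (1)·(3/10) + (4)·(1/10) = 49/10.
The best pure response is route B with expected payoff 49/10.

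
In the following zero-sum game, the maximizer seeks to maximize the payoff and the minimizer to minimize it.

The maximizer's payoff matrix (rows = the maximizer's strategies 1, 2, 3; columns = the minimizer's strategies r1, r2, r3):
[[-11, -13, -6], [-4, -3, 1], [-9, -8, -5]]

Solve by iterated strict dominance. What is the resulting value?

-4

Row 3 is strictly dominated by row 2 (-4>-9, -3>-8, 1>-5); eliminate 3.
Row 1 is strictly dominated by row 2 (-4>-11, -3>-13, 1>-6); eliminate 1.
Column r3 is strictly dominated by r1 for the minimizer (-4<1); eliminate r3.
Column r2 is strictly dominated by r1 for the minimizer (-4<-3); eliminate r2.
Only (2, r1) remains, with payoff -4.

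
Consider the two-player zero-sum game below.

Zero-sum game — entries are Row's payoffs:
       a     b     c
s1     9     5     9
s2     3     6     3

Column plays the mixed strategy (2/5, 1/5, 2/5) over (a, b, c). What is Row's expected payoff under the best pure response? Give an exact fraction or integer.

41/5

s1: (9)·(2/5) + (5)·(1/5) + (9)·(2/5) = 41/5.
s2: (3)·(2/5) + (6)·(1/5) + (3)·(2/5) = 18/5.
The best pure response is s1 with expected payoff 41/5.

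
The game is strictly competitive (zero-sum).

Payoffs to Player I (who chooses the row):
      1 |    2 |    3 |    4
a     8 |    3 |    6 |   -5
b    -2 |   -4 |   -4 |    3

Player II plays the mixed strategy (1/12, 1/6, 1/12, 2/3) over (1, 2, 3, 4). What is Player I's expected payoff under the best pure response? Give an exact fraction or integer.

5/6

a: (8)·(1/12) + (3)·(1/6) + (6)·(1/12) + (-5)·(2/3) = -5/3.
b: (-2)·(1/12) + (-4)·(1/6) + (-4)·(1/12) + (3)·(2/3) = 5/6.
The best pure response is b with expected payoff 5/6.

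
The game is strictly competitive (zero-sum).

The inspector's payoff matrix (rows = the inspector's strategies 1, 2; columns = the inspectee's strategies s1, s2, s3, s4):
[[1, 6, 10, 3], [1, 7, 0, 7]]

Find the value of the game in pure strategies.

Row minima: 1, 0 → the inspector's maximin is 1.
Column maxima: 1, 7, 10, 7 → the inspectee's minimax is 1.
They coincide at (1, s1), so the value is 1.

1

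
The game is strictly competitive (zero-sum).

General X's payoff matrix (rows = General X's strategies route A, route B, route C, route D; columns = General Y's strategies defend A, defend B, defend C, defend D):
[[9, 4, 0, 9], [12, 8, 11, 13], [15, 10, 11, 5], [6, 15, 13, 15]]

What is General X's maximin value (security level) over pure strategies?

8

The worst-case payoff for each row is route A: 0, route B: 8, route C: 5, route D: 6.
The best of these is 8.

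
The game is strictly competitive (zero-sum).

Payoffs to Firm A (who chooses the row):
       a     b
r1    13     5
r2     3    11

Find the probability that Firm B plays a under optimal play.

3/8

Row minima are 5 and 3, so Firm A's maximin is 5; column maxima are 13 and 11, so Firm B's minimax is 11. These differ, so the equilibrium is in mixed strategies.
Let Firm B play a with probability q. Firm A is indifferent when 13q + 5(1−q) = 3q + 11(1−q), giving q = 3/8.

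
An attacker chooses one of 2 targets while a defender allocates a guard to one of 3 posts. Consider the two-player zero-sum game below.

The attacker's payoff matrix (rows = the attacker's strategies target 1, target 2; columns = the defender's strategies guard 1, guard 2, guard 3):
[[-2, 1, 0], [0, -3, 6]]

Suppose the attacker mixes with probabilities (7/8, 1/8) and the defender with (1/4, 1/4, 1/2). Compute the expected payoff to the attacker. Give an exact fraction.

1/16

Against (1/4, 1/4, 1/2), each row's expected payoff is target 1: -1/4; target 2: 9/4.
Taking the (7/8, 1/8)-weighted average: (7/8)·(-1/4) + (1/8)·(9/4) = 1/16.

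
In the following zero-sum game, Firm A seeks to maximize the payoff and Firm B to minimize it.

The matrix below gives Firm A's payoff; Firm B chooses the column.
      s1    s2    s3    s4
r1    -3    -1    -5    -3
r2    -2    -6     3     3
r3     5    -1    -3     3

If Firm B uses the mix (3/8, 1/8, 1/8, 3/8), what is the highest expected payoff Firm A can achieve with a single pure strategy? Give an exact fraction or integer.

r1: (-3)·(3/8) + (-1)·(1/8) + (-5)·(1/8) + (-3)·(3/8) = -3.
r2: (-2)·(3/8) + (-6)·(1/8) + (3)·(1/8) + (3)·(3/8) = 0.
r3: (5)·(3/8) + (-1)·(1/8) + (-3)·(1/8) + (3)·(3/8) = 5/2.
The best pure response is r3 with expected payoff 5/2.

5/2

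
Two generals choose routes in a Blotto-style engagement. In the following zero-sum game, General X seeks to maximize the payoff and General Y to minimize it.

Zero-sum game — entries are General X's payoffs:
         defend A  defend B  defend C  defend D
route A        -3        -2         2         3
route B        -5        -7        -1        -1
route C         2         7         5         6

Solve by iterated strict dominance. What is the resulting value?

Row route B is strictly dominated by row route A (-3>-5, -2>-7, 2>-1, 3>-1); eliminate route B.
Column defend C is strictly dominated by defend A for General Y (-3<2, 2<5); eliminate defend C.
Row route A is strictly dominated by row route C (2>-3, 7>-2, 6>3); eliminate route A.
Column defend B is strictly dominated by defend A for General Y (2<7); eliminate defend B.
Column defend D is strictly dominated by defend A for General Y (2<6); eliminate defend D.
Only (route C, defend A) remains, with payoff 2.

2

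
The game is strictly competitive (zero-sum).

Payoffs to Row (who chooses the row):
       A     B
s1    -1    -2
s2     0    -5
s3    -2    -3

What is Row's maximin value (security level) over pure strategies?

-2

The worst-case payoff for each row is s1: -2, s2: -5, s3: -3.
The best of these is -2.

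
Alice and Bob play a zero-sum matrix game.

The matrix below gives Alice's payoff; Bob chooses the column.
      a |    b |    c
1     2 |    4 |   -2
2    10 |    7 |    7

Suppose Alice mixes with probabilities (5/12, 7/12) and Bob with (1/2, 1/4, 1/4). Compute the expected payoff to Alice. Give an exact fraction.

67/12

Against (1/2, 1/4, 1/4), each row's expected payoff is 1: 3/2; 2: 17/2.
Taking the (5/12, 7/12)-weighted average: (5/12)·(3/2) + (7/12)·(17/2) = 67/12.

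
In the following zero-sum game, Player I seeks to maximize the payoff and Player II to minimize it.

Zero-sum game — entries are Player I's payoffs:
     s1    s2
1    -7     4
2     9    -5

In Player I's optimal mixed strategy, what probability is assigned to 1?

Row minima are -7 and -5, so Player I's maximin is -5; column maxima are 9 and 4, so Player II's minimax is 4. These differ, so the equilibrium is in mixed strategies.
Let Player I play 1 with probability p. Player II is indifferent when −7p + 9(1−p) = 4p − 5(1−p), giving p = 14/25.

14/25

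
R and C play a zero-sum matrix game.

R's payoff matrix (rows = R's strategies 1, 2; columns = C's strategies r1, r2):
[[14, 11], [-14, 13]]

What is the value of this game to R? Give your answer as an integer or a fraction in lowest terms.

Row minima are 11 and -14, so R's maximin is 11; column maxima are 14 and 13, so C's minimax is 13. These differ, so the equilibrium is in mixed strategies.
Let R play 1 with probability p. C is indifferent when 14p − 14(1−p) = 11p + 13(1−p), giving p = 9/10.
Let C play r1 with probability q. R is indifferent when 14q + 11(1−q) = −14q + 13(1−q), giving q = 1/15.
The value is 14·(1/15) + (11)·(14/15) = 56/5.

56/5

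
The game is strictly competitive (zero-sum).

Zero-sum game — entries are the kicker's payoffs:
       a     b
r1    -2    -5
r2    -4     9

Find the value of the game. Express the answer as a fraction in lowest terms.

Row minima are -5 and -4, so the kicker's maximin is -4; column maxima are -2 and 9, so the goalkeeper's minimax is -2. These differ, so the equilibrium is in mixed strategies.
Let the kicker play r1 with probability p. The goalkeeper is indifferent when −2p − 4(1−p) = −5p + 9(1−p), giving p = 13/16.
Let the goalkeeper play a with probability q. The kicker is indifferent when −2q − 5(1−q) = −4q + 9(1−q), giving q = 7/8.
The value is -2·(7/8) + (-5)·(1/8) = -19/8.

-19/8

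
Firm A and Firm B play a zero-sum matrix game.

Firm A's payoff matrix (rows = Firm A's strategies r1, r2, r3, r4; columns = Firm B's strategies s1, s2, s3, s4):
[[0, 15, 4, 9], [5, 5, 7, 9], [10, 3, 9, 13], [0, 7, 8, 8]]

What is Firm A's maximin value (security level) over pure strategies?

5

The worst-case payoff for each row is r1: 0, r2: 5, r3: 3, r4: 0.
The best of these is 5.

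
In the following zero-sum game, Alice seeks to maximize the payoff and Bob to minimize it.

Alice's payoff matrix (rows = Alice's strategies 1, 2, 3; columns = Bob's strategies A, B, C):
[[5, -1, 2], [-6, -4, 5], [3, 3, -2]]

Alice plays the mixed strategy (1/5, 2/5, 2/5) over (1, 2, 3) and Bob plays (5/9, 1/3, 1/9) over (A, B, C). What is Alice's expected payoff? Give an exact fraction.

Against (5/9, 1/3, 1/9), each row's expected payoff is 1: 8/3; 2: -37/9; 3: 22/9.
Taking the (1/5, 2/5, 2/5)-weighted average: (1/5)·(8/3) + (2/5)·(-37/9) + (2/5)·(22/9) = -2/15.

-2/15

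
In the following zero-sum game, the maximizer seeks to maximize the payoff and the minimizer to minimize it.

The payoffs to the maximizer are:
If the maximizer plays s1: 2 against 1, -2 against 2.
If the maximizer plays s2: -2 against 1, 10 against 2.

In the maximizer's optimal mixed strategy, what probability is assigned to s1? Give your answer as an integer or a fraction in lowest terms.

Row minima are -2 and -2, so the maximizer's maximin is -2; column maxima are 2 and 10, so the minimizer's minimax is 2. These differ, so the equilibrium is in mixed strategies.
Let the maximizer play s1 with probability p. The minimizer is indifferent when 2p − 2(1−p) = −2p + 10(1−p), giving p = 3/4.

3/4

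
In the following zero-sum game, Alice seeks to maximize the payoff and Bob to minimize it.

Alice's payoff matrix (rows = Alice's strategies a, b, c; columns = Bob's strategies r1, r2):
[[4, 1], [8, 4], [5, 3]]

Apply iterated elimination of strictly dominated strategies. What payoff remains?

Column r1 is strictly dominated by r2 for Bob (1<4, 4<8, 3<5); eliminate r1.
Row c is strictly dominated by row b (4>3); eliminate c.
Row a is strictly dominated by row b (4>1); eliminate a.
Only (b, r2) remains, with payoff 4.

4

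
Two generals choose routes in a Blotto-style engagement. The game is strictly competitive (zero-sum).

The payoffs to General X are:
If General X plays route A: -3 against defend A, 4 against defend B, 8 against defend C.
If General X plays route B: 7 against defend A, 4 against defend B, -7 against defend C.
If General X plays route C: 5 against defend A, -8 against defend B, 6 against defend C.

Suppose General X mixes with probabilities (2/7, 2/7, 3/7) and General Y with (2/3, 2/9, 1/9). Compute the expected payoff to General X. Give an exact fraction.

Against (2/3, 2/9, 1/9), each row's expected payoff is route A: -2/9; route B: 43/9; route C: 20/9.
Taking the (2/7, 2/7, 3/7)-weighted average: (2/7)·(-2/9) + (2/7)·(43/9) + (3/7)·(20/9) = 142/63.

142/63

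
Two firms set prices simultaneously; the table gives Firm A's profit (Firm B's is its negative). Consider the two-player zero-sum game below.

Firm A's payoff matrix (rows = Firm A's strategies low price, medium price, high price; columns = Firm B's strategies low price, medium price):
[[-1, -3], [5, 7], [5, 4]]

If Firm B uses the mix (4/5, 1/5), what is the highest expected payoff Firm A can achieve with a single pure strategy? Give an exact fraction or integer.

27/5

low price: (-1)·(4/5) + (-3)·(1/5) = -7/5.
medium price: (5)·(4/5) + (7)·(1/5) = 27/5.
high price: (5)·(4/5) + (4)·(1/5) = 24/5.
The best pure response is medium price with expected payoff 27/5.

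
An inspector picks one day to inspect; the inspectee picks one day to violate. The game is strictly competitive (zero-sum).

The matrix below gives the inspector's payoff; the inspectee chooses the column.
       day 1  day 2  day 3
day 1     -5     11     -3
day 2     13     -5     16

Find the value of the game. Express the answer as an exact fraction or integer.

Column day 3 is strictly dominated by day 1 for the inspectee (it gives the inspector more in every row).
The remaining 2×2 game on (day 1, day 2) × (day 1, day 2) has no saddle point. Let the inspector play day 1 with probability p; indifference gives −5p + 13(1−p) = 11p − 5(1−p), so p = 9/17.
Similarly the inspectee's optimal q on day 1 is 8/17, and the value is -5·(8/17) + (11)·(9/17) = 59/17.

59/17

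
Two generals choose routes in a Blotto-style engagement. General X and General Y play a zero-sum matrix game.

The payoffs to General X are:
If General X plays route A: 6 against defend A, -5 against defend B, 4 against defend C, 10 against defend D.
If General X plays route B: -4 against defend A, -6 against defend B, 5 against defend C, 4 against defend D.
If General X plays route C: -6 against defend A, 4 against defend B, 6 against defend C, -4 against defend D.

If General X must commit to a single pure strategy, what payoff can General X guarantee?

The worst-case payoff for each row is route A: -5, route B: -6, route C: -6.
The best of these is -5.

-5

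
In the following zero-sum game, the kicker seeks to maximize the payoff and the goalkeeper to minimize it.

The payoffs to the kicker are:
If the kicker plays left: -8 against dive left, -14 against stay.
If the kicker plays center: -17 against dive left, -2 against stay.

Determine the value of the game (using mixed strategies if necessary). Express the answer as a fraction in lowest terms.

-74/7

Row minima are -14 and -17, so the kicker's maximin is -14; column maxima are -8 and -2, so the goalkeeper's minimax is -8. These differ, so the equilibrium is in mixed strategies.
Let the kicker play left with probability p. The goalkeeper is indifferent when −8p − 17(1−p) = −14p − 2(1−p), giving p = 5/7.
Let the goalkeeper play dive left with probability q. The kicker is indifferent when −8q − 14(1−q) = −17q − 2(1−q), giving q = 4/7.
The value is -8·(4/7) + (-14)·(3/7) = -74/7.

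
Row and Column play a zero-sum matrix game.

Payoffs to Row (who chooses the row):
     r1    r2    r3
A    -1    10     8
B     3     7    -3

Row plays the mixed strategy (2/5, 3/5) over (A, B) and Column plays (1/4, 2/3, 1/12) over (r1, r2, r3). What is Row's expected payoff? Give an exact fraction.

Against (1/4, 2/3, 1/12), each row's expected payoff is A: 85/12; B: 31/6.
Taking the (2/5, 3/5)-weighted average: (2/5)·(85/12) + (3/5)·(31/6) = 89/15.

89/15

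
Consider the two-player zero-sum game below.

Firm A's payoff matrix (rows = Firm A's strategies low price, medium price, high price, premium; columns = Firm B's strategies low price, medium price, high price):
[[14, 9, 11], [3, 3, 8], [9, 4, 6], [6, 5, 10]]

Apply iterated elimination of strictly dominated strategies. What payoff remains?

Column high price is strictly dominated by medium price for Firm B (9<11, 3<8, 4<6, 5<10); eliminate high price.
Row premium is strictly dominated by row low price (14>6, 9>5); eliminate premium.
Row medium price is strictly dominated by row low price (14>3, 9>3); eliminate medium price.
Column low price is strictly dominated by medium price for Firm B (9<14, 4<9); eliminate low price.
Row high price is strictly dominated by row low price (9>4); eliminate high price.
Only (low price, medium price) remains, with payoff 9.

9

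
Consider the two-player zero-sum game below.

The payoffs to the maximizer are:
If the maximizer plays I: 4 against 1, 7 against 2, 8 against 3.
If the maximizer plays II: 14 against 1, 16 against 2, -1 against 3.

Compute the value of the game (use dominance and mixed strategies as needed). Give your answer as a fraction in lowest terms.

Column 2 is strictly dominated by 1 for the minimizer (it gives the maximizer more in every row).
The remaining 2×2 game on (I, II) × (1, 3) has no saddle point. Let the maximizer play I with probability p; indifference gives 4p + 14(1−p) = 8p − (1−p), so p = 15/19.
Similarly the minimizer's optimal q on 1 is 9/19, and the value is 4·(9/19) + (8)·(10/19) = 116/19.

116/19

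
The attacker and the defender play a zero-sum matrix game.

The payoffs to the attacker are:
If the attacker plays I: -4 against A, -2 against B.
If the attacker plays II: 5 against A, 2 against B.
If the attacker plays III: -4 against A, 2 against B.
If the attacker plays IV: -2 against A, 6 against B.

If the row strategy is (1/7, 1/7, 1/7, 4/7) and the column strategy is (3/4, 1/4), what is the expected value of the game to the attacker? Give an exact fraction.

Against (3/4, 1/4), each row's expected payoff is I: -7/2; II: 17/4; III: -5/2; IV: 0.
Taking the (1/7, 1/7, 1/7, 4/7)-weighted average: (1/7)·(-7/2) + (1/7)·(17/4) + (1/7)·(-5/2) + (4/7)·(0) = -1/4.

-1/4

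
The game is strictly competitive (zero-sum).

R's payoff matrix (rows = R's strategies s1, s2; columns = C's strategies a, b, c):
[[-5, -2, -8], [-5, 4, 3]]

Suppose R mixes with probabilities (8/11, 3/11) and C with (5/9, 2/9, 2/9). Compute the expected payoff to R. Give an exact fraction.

-131/33

Against (5/9, 2/9, 2/9), each row's expected payoff is s1: -5; s2: -11/9.
Taking the (8/11, 3/11)-weighted average: (8/11)·(-5) + (3/11)·(-11/9) = -131/33.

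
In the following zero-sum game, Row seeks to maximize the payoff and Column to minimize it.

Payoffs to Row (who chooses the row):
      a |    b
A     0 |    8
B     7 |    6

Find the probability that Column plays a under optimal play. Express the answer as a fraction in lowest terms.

2/9

Row minima are 0 and 6, so Row's maximin is 6; column maxima are 7 and 8, so Column's minimax is 7. These differ, so the equilibrium is in mixed strategies.
Let Column play a with probability q. Row is indifferent when 8(1−q) = 7q + 6(1−q), giving q = 2/9.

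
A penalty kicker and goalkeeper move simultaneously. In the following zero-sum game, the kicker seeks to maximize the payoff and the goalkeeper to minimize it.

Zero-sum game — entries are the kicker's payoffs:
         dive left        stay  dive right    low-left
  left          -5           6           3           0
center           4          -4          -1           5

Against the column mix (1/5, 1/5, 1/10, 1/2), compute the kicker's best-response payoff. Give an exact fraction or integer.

12/5

left: (-5)·(1/5) + (6)·(1/5) + (3)·(1/10) + (0)·(1/2) = 1/2.
center: (4)·(1/5) + (-4)·(1/5) + (-1)·(1/10) + (5)·(1/2) = 12/5.
The best pure response is center with expected payoff 12/5.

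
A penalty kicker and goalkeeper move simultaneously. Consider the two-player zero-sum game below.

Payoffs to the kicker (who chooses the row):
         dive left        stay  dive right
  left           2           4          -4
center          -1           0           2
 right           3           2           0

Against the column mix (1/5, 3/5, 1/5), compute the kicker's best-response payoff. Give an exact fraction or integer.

2

left: (2)·(1/5) + (4)·(3/5) + (-4)·(1/5) = 2.
center: (-1)·(1/5) + (0)·(3/5) + (2)·(1/5) = 1/5.
right: (3)·(1/5) + (2)·(3/5) + (0)·(1/5) = 9/5.
The best pure response is left with expected payoff 2.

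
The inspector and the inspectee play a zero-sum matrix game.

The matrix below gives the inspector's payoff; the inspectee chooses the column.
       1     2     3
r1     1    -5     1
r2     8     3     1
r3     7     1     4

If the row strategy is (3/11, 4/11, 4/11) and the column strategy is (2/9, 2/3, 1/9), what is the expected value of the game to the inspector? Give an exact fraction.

Against (2/9, 2/3, 1/9), each row's expected payoff is r1: -3; r2: 35/9; r3: 8/3.
Taking the (3/11, 4/11, 4/11)-weighted average: (3/11)·(-3) + (4/11)·(35/9) + (4/11)·(8/3) = 155/99.

155/99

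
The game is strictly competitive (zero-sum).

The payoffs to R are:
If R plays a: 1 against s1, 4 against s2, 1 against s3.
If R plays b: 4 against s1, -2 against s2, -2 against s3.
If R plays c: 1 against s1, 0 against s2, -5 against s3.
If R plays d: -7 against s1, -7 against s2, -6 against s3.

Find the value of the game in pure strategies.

Row minima: 1, -2, -5, -7 → R's maximin is 1.
Column maxima: 4, 4, 1 → C's minimax is 1.
They coincide at (a, s3), so the value is 1.

1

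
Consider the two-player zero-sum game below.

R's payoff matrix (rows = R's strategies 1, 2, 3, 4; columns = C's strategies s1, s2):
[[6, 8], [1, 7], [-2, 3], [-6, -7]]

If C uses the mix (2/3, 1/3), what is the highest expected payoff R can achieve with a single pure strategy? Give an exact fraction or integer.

20/3

1: (6)·(2/3) + (8)·(1/3) = 20/3.
2: (1)·(2/3) + (7)·(1/3) = 3.
3: (-2)·(2/3) + (3)·(1/3) = -1/3.
4: (-6)·(2/3) + (-7)·(1/3) = -19/3.
The best pure response is 1 with expected payoff 20/3.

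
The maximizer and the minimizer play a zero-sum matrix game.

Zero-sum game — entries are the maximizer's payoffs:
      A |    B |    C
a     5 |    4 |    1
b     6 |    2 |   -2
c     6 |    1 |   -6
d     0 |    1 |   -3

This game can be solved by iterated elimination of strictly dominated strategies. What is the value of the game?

1

Column B is strictly dominated by C for the minimizer (1<4, -2<2, -6<1, -3<1); eliminate B.
Row d is strictly dominated by row a (5>0, 1>-3); eliminate d.
Column A is strictly dominated by C for the minimizer (1<5, -2<6, -6<6); eliminate A.
Row c is strictly dominated by row a (1>-6); eliminate c.
Row b is strictly dominated by row a (1>-2); eliminate b.
Only (a, C) remains, with payoff 1.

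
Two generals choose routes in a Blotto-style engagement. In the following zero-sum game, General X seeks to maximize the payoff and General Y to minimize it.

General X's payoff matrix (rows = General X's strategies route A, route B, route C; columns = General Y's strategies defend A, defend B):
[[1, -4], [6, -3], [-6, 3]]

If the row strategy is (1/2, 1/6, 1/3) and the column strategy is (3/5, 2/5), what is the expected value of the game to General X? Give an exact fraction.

-9/10

Against (3/5, 2/5), each row's expected payoff is route A: -1; route B: 12/5; route C: -12/5.
Taking the (1/2, 1/6, 1/3)-weighted average: (1/2)·(-1) + (1/6)·(12/5) + (1/3)·(-12/5) = -9/10.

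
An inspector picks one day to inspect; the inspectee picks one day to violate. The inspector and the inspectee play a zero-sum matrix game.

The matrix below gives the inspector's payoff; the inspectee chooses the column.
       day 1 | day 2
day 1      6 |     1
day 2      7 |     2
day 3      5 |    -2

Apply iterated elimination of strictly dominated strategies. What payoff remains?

Row day 3 is strictly dominated by row day 1 (6>5, 1>-2); eliminate day 3.
Column day 1 is strictly dominated by day 2 for the inspectee (1<6, 2<7); eliminate day 1.
Row day 1 is strictly dominated by row day 2 (2>1); eliminate day 1.
Only (day 2, day 2) remains, with payoff 2.

2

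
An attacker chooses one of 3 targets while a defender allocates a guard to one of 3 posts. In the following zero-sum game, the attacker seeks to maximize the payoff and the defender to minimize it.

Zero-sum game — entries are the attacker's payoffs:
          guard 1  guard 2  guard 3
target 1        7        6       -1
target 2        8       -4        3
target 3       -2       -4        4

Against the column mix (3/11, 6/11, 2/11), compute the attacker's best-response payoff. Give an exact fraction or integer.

target 1: (7)·(3/11) + (6)·(6/11) + (-1)·(2/11) = 5.
target 2: (8)·(3/11) + (-4)·(6/11) + (3)·(2/11) = 6/11.
target 3: (-2)·(3/11) + (-4)·(6/11) + (4)·(2/11) = -2.
The best pure response is target 1 with expected payoff 5.

5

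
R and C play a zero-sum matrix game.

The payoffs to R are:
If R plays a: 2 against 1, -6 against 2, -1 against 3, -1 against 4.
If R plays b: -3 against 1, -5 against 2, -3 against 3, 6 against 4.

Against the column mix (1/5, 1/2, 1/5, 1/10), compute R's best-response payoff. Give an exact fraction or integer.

-29/10

a: (2)·(1/5) + (-6)·(1/2) + (-1)·(1/5) + (-1)·(1/10) = -29/10.
b: (-3)·(1/5) + (-5)·(1/2) + (-3)·(1/5) + (6)·(1/10) = -31/10.
The best pure response is a with expected payoff -29/10.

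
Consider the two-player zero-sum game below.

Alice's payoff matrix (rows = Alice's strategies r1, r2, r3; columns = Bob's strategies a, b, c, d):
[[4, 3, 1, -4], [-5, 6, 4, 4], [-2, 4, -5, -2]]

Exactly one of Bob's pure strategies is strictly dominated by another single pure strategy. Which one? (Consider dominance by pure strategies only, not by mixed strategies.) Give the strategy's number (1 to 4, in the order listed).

Bob prefers columns that give Alice less. Compare b with c: 1 < 3, 4 < 6, -5 < 4.
So c strictly dominates b for Bob; b is strictly dominated.

2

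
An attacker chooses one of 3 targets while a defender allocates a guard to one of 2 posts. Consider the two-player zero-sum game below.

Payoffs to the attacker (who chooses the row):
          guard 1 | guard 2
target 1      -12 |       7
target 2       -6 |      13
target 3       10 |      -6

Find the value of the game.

94/35

Row target 1 is strictly dominated by row target 2, so the attacker never plays it.
The remaining 2×2 game on (target 2, target 3) × (guard 1, guard 2) has no saddle point. Let the attacker play target 2 with probability p; indifference gives −6p + 10(1−p) = 13p − 6(1−p), so p = 16/35.
Similarly the defender's optimal q on guard 1 is 19/35, and the value is -6·(19/35) + (13)·(16/35) = 94/35.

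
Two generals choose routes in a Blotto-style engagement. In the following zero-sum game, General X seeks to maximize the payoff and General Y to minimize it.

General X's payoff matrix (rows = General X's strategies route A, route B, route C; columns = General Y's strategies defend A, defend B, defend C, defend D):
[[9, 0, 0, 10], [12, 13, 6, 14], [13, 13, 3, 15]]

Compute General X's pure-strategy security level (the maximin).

6

The worst-case payoff for each row is route A: 0, route B: 6, route C: 3.
The best of these is 6.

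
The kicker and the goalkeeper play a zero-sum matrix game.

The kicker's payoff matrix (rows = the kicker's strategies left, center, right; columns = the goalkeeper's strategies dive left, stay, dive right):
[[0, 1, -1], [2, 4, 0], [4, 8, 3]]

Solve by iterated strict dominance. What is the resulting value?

3

Column stay is strictly dominated by dive left for the goalkeeper (0<1, 2<4, 4<8); eliminate stay.
Column dive left is strictly dominated by dive right for the goalkeeper (-1<0, 0<2, 3<4); eliminate dive left.
Row left is strictly dominated by row center (0>-1); eliminate left.
Row center is strictly dominated by row right (3>0); eliminate center.
Only (right, dive right) remains, with payoff 3.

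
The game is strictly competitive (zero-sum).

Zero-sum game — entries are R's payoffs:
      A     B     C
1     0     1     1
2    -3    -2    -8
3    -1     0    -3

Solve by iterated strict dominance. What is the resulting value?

0

Column B is strictly dominated by A for C (0<1, -3<-2, -1<0); eliminate B.
Row 3 is strictly dominated by row 1 (0>-1, 1>-3); eliminate 3.
Row 2 is strictly dominated by row 1 (0>-3, 1>-8); eliminate 2.
Column C is strictly dominated by A for C (0<1); eliminate C.
Only (1, A) remains, with payoff 0.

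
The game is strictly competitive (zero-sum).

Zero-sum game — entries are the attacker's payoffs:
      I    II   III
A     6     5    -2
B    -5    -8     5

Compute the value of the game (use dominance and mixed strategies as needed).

9/20

Column I is strictly dominated by II for the defender (it gives the attacker more in every row).
The remaining 2×2 game on (A, B) × (II, III) has no saddle point. Let the attacker play A with probability p; indifference gives 5p − 8(1−p) = −2p + 5(1−p), so p = 13/20.
Similarly the defender's optimal q on II is 7/20, and the value is 5·(7/20) + (-2)·(13/20) = 9/20.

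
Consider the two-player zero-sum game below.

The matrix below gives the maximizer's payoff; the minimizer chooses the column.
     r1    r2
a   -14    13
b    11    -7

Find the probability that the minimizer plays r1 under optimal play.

4/9

Row minima are -14 and -7, so the maximizer's maximin is -7; column maxima are 11 and 13, so the minimizer's minimax is 11. These differ, so the equilibrium is in mixed strategies.
Let the minimizer play r1 with probability q. The maximizer is indifferent when −14q + 13(1−q) = 11q − 7(1−q), giving q = 4/9.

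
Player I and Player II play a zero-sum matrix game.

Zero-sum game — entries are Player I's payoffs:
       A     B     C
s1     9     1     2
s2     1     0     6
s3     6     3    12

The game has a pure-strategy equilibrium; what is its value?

Row minima: 1, 0, 3 → Player I's maximin is 3.
Column maxima: 9, 3, 12 → Player II's minimax is 3.
They coincide at (s3, B), so the value is 3.

3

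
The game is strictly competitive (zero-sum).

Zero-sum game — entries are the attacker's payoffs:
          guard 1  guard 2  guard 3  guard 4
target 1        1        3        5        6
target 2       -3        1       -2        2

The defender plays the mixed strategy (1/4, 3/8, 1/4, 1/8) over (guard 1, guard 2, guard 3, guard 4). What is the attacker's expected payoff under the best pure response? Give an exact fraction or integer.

target 1: (1)·(1/4) + (3)·(3/8) + (5)·(1/4) + (6)·(1/8) = 27/8.
target 2: (-3)·(1/4) + (1)·(3/8) + (-2)·(1/4) + (2)·(1/8) = -5/8.
The best pure response is target 1 with expected payoff 27/8.

27/8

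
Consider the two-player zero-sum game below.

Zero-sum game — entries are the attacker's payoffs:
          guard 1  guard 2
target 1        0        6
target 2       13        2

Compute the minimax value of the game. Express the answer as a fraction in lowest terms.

Row minima are 0 and 2, so the attacker's maximin is 2; column maxima are 13 and 6, so the defender's minimax is 6. These differ, so the equilibrium is in mixed strategies.
Let the attacker play target 1 with probability p. The defender is indifferent when 13(1−p) = 6p + 2(1−p), giving p = 11/17.
Let the defender play guard 1 with probability q. The attacker is indifferent when 6(1−q) = 13q + 2(1−q), giving q = 4/17.
The value is 0·(4/17) + (6)·(13/17) = 78/17.

78/17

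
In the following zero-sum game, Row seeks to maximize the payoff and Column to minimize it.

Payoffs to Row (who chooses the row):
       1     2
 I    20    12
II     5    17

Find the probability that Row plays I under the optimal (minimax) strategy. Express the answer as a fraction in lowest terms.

3/5

Row minima are 12 and 5, so Row's maximin is 12; column maxima are 20 and 17, so Column's minimax is 17. These differ, so the equilibrium is in mixed strategies.
Let Row play I with probability p. Column is indifferent when 20p + 5(1−p) = 12p + 17(1−p), giving p = 3/5.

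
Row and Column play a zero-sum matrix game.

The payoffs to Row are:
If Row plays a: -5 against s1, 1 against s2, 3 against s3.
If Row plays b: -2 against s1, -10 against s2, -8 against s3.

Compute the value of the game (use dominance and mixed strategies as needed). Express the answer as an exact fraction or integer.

Column s3 is strictly dominated by s2 for Column (it gives Row more in every row).
The remaining 2×2 game on (a, b) × (s1, s2) has no saddle point. Let Row play a with probability p; indifference gives −5p − 2(1−p) = p − 10(1−p), so p = 4/7.
Similarly Column's optimal q on s1 is 11/14, and the value is -5·(11/14) + (1)·(3/14) = -26/7.

-26/7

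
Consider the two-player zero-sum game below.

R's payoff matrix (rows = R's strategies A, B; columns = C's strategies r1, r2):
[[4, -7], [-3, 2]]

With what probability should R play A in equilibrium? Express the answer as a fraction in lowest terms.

5/16

Row minima are -7 and -3, so R's maximin is -3; column maxima are 4 and 2, so C's minimax is 2. These differ, so the equilibrium is in mixed strategies.
Let R play A with probability p. C is indifferent when 4p − 3(1−p) = −7p + 2(1−p), giving p = 5/16.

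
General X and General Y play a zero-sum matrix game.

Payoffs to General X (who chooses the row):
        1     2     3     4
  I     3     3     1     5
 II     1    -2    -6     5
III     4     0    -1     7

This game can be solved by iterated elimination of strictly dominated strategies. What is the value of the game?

Column 4 is strictly dominated by 1 for General Y (3<5, 1<5, 4<7); eliminate 4.
Row II is strictly dominated by row I (3>1, 3>-2, 1>-6); eliminate II.
Column 1 is strictly dominated by 3 for General Y (1<3, -1<4); eliminate 1.
Row III is strictly dominated by row I (3>0, 1>-1); eliminate III.
Column 2 is strictly dominated by 3 for General Y (1<3); eliminate 2.
Only (I, 3) remains, with payoff 1.

1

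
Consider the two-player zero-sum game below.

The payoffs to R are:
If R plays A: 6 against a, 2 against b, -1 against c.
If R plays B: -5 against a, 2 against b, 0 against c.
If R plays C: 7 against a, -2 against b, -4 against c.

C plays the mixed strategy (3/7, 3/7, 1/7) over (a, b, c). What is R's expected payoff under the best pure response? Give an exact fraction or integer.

23/7

A: (6)·(3/7) + (2)·(3/7) + (-1)·(1/7) = 23/7.
B: (-5)·(3/7) + (2)·(3/7) + (0)·(1/7) = -9/7.
C: (7)·(3/7) + (-2)·(3/7) + (-4)·(1/7) = 11/7.
The best pure response is A with expected payoff 23/7.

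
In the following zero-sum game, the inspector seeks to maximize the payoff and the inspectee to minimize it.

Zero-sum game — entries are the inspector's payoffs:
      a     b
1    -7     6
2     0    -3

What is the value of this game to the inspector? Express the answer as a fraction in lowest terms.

-21/16

Row minima are -7 and -3, so the inspector's maximin is -3; column maxima are 0 and 6, so the inspectee's minimax is 0. These differ, so the equilibrium is in mixed strategies.
Let the inspector play 1 with probability p. The inspectee is indifferent when −7p = 6p − 3(1−p), giving p = 3/16.
Let the inspectee play a with probability q. The inspector is indifferent when −7q + 6(1−q) = −3(1−q), giving q = 9/16.
The value is -7·(9/16) + (6)·(7/16) = -21/16.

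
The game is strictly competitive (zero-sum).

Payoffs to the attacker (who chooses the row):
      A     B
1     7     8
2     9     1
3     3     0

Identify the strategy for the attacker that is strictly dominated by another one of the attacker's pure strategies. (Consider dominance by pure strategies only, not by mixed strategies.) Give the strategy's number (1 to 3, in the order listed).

3

Compare 3 with 1: 7 > 3, 8 > 0.
So 1 strictly dominates 3 for the attacker; 3 is strictly dominated.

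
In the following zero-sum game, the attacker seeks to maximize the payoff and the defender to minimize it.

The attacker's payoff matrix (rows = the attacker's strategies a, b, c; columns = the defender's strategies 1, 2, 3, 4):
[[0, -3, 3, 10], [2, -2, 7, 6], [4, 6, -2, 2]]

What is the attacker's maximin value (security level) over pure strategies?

-2

The worst-case payoff for each row is a: -3, b: -2, c: -2.
The best of these is -2.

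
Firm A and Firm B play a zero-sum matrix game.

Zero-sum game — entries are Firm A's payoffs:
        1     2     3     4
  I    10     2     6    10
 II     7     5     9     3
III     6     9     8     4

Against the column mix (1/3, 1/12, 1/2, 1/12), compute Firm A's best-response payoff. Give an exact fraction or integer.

I: (10)·(1/3) + (2)·(1/12) + (6)·(1/2) + (10)·(1/12) = 22/3.
II: (7)·(1/3) + (5)·(1/12) + (9)·(1/2) + (3)·(1/12) = 15/2.
III: (6)·(1/3) + (9)·(1/12) + (8)·(1/2) + (4)·(1/12) = 85/12.
The best pure response is II with expected payoff 15/2.

15/2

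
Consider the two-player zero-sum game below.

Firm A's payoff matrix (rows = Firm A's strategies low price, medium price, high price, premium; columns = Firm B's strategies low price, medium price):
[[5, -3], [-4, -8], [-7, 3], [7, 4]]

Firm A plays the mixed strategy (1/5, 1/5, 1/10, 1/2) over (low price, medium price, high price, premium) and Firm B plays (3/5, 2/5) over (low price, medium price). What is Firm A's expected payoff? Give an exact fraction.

Against (3/5, 2/5), each row's expected payoff is low price: 9/5; medium price: -28/5; high price: -3; premium: 29/5.
Taking the (1/5, 1/5, 1/10, 1/2)-weighted average: (1/5)·(9/5) + (1/5)·(-28/5) + (1/10)·(-3) + (1/2)·(29/5) = 46/25.

46/25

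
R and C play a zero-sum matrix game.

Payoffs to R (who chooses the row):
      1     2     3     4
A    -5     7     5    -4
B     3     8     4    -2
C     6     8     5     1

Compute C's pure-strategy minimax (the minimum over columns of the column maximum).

1

The worst case (largest entry) in each column is 1: 6, 2: 8, 3: 5, 4: 1.
The best (smallest) of these is 1.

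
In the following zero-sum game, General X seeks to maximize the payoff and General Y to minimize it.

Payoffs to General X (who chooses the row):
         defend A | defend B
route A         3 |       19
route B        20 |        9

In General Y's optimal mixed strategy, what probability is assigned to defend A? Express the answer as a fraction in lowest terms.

Row minima are 3 and 9, so General X's maximin is 9; column maxima are 20 and 19, so General Y's minimax is 19. These differ, so the equilibrium is in mixed strategies.
Let General Y play defend A with probability q. General X is indifferent when 3q + 19(1−q) = 20q + 9(1−q), giving q = 10/27.

10/27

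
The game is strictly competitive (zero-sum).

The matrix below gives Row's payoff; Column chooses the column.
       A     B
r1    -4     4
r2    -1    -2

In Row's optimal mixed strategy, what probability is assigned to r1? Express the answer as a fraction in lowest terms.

1/9

Row minima are -4 and -2, so Row's maximin is -2; column maxima are -1 and 4, so Column's minimax is -1. These differ, so the equilibrium is in mixed strategies.
Let Row play r1 with probability p. Column is indifferent when −4p − (1−p) = 4p − 2(1−p), giving p = 1/9.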